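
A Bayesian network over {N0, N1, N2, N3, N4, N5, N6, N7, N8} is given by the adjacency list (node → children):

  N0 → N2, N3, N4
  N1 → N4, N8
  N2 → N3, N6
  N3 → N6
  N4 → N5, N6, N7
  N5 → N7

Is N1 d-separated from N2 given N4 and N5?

Enumerating the 6 paths from N1 to N2 and testing each for blocking by {N4, N5}:
  1. N1 → N4 ← N0 → N2 — N4:collider[open]; N0:fork[open] ⇒ active
  2. N1 → N4 ← N0 → N3 ← N2 — N4:collider[open]; N0:fork[open]; N3:collider[blocks] ⇒ blocked
  3. N1 → N4 ← N0 → N3 → N6 ← N2 — N4:collider[open]; N0:fork[open]; N3:chain[open]; N6:collider[blocks] ⇒ blocked
  4. N1 → N4 → N6 ← N2 — N4:chain[blocks]; N6:collider[blocks] ⇒ blocked
  5. N1 → N4 → N6 ← N3 ← N0 → N2 — N4:chain[blocks]; N6:collider[blocks]; N3:chain[open]; N0:fork[open] ⇒ blocked
  6. N1 → N4 → N6 ← N3 ← N2 — N4:chain[blocks]; N6:collider[blocks]; N3:chain[open] ⇒ blocked
Because an active path exists, N1 and N2 are not d-separated.

No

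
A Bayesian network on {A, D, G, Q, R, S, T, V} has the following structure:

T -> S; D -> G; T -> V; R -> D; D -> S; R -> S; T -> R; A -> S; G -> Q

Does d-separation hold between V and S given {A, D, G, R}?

No

3 paths connect V and S; each must be blocked for d-separation to hold:
Path 1: V ← T → S
  T is a fork and T is not conditioned on — no node blocks this path, so it is active.
Path 2: V ← T → R → S
  R is a chain here and R is conditioned on, so the path is blocked at R.
Path 3: V ← T → R → D → S
  R is a chain here and R is conditioned on, so the path is blocked at R.
Since the path V ← T → S is active, V and S are not d-separated given {A, D, G, R}.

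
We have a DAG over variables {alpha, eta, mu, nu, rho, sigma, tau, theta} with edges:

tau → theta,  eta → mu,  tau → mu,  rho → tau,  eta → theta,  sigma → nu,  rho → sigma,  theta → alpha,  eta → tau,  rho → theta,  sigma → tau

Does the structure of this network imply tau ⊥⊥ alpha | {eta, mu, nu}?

No

We examine all 5 paths between tau and alpha:
Path 1: tau → theta → alpha
  theta is a chain and theta is not conditioned on — no node blocks this path, so it is active.
Path 2: tau ← sigma ← rho → theta → alpha
  sigma is a chain and sigma is not conditioned on; rho is a fork and rho is not conditioned on; theta is a chain and theta is not conditioned on — no node blocks this path, so it is active.
Path 3: tau ← eta → theta → alpha
  eta is a fork here and eta is conditioned on, so the path is blocked at eta.
Path 4: tau ← rho → theta → alpha
  rho is a fork and rho is not conditioned on; theta is a chain and theta is not conditioned on — no node blocks this path, so it is active.
Path 5: tau → mu ← eta → theta → alpha
  eta is a fork here and eta is conditioned on, so the path is blocked at eta.
Because an active path exists, tau and alpha are not d-separated.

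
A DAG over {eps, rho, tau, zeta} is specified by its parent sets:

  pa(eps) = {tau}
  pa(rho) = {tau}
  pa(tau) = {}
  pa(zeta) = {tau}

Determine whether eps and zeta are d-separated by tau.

Yes

The only undirected path from eps to zeta is:
Path 1: eps ← tau → zeta
  tau is a fork here and tau is conditioned on, so the path is blocked at tau.
Since every path is blocked, d-separation holds.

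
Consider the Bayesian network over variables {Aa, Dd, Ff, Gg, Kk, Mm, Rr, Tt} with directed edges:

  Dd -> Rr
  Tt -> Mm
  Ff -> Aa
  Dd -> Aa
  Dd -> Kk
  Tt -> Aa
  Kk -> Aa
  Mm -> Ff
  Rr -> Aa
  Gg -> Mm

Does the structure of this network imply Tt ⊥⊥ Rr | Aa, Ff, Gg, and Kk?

No — Tt and Rr are not d-separated given {Aa, Ff, Gg, Kk}.

There are 6 undirected paths between Tt and Rr; checking each against the conditioning set {Aa, Ff, Gg, Kk}:
  1. Tt → Mm → Ff → Aa ← Rr — Mm:chain[open]; Ff:chain[blocks]; Aa:collider[open] ⇒ blocked
  2. Tt → Mm → Ff → Aa ← Dd → Rr — Mm:chain[open]; Ff:chain[blocks]; Aa:collider[open]; Dd:fork[open] ⇒ blocked
  3. Tt → Mm → Ff → Aa ← Kk ← Dd → Rr — Mm:chain[open]; Ff:chain[blocks]; Aa:collider[open]; Kk:chain[blocks]; Dd:fork[open] ⇒ blocked
  4. Tt → Aa ← Rr — Aa:collider[open] ⇒ active
  5. Tt → Aa ← Dd → Rr — Aa:collider[open]; Dd:fork[open] ⇒ active
  6. Tt → Aa ← Kk ← Dd → Rr — Aa:collider[open]; Kk:chain[blocks]; Dd:fork[open] ⇒ blocked
Because an active path exists, Tt and Rr are not d-separated.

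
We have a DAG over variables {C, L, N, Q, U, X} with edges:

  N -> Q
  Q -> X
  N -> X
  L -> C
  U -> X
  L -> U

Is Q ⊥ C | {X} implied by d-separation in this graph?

No

There are 2 undirected paths between Q and C; checking each against the conditioning set {X}:
Path 1: Q → X ← U ← L → C
  X is a collider and X is conditioned on, which opens it; U is a chain and U is not conditioned on; L is a fork and L is not conditioned on — no node blocks this path, so it is active.
Path 2: Q ← N → X ← U ← L → C
  N is a fork and N is not conditioned on; X is a collider and X is conditioned on, which opens it; U is a chain and U is not conditioned on; L is a fork and L is not conditioned on — no node blocks this path, so it is active.
Because an active path exists, Q and C are not d-separated.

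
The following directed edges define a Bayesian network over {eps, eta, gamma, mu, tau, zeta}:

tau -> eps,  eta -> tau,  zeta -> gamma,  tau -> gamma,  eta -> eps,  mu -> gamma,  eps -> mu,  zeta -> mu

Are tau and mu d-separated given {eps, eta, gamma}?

There are 4 undirected paths between tau and mu; checking each against the conditioning set {eps, eta, gamma}:
Path 1: tau ← eta → eps → mu
  eta is a fork here and eta is conditioned on, so the path is blocked at eta.
Path 2: tau → gamma ← mu
  gamma is a collider and gamma is conditioned on, which opens it — no node blocks this path, so it is active.
Path 3: tau → gamma ← zeta → mu
  gamma is a collider and gamma is conditioned on, which opens it; zeta is a fork and zeta is not conditioned on — no node blocks this path, so it is active.
Path 4: tau → eps → mu
  eps is a chain here and eps is conditioned on, so the path is blocked at eps.
At least one path is unblocked, so d-separation fails.

No — tau and mu are not d-separated given {eps, eta, gamma}.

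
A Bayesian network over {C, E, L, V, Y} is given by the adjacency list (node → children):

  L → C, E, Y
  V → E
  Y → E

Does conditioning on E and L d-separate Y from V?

No

Enumerating the 2 paths from Y to V and testing each for blocking by {E, L}:
  1. Y → E ← V — E:collider[open] ⇒ active
  2. Y ← L → E ← V — L:fork[blocks]; E:collider[open] ⇒ blocked
Since the path Y → E ← V is active, Y and V are not d-separated given {E, L}.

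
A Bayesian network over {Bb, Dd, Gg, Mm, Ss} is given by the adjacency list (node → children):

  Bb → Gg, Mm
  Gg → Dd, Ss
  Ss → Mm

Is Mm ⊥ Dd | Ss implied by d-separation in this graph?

No

Enumerating the 2 paths from Mm to Dd and testing each for blocking by {Ss}:
Path 1: Mm ← Bb → Gg → Dd
  Bb is a fork and Bb is not conditioned on; Gg is a chain and Gg is not conditioned on — no node blocks this path, so it is active.
Path 2: Mm ← Ss ← Gg → Dd
  Ss is a chain here and Ss is conditioned on, so the path is blocked at Ss.
Since the path Mm ← Bb → Gg → Dd is active, Mm and Dd are not d-separated given {Ss}.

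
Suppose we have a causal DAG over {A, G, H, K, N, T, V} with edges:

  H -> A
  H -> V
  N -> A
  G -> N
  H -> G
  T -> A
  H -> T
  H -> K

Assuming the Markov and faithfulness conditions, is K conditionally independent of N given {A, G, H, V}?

Enumerating the 3 paths from K to N and testing each for blocking by {A, G, H, V}:
Path 1: K ← H → T → A ← N
  H is a fork here and H is conditioned on, so the path is blocked at H.
Path 2: K ← H → G → N
  H is a fork here and H is conditioned on, so the path is blocked at H.
Path 3: K ← H → A ← N
  H is a fork here and H is conditioned on, so the path is blocked at H.
Every path is blocked, so K and N are d-separated given {A, G, H, V}.

Yes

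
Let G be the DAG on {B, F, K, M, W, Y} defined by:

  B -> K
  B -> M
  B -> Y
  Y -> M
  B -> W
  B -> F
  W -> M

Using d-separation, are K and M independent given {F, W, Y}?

No

We examine all 3 paths between K and M:
Path 1: K ← B → W → M
  W is a chain here and W is conditioned on, so the path is blocked at W.
Path 2: K ← B → M
  B is a fork and B is not conditioned on — no node blocks this path, so it is active.
Path 3: K ← B → Y → M
  Y is a chain here and Y is conditioned on, so the path is blocked at Y.
Because an active path exists, K and M are not d-separated.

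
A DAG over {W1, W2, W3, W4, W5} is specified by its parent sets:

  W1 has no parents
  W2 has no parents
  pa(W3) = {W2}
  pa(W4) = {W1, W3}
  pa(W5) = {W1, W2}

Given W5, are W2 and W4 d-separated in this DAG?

No — W2 and W4 are not d-separated given {W5}.

2 paths connect W2 and W4; each must be blocked for d-separation to hold:
Path 1: W2 → W5 ← W1 → W4
  W5 is a collider and W5 is conditioned on, which opens it; W1 is a fork and W1 is not conditioned on — no node blocks this path, so it is active.
Path 2: W2 → W3 → W4
  W3 is a chain and W3 is not conditioned on — no node blocks this path, so it is active.
Since the path W2 → W5 ← W1 → W4 is active, W2 and W4 are not d-separated given {W5}.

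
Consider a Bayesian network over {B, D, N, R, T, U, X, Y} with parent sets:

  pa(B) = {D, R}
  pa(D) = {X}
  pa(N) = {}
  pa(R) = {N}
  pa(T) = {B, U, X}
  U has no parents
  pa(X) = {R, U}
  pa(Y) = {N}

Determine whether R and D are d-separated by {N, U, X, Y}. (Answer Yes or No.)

Yes

Enumerating the 6 paths from R to D and testing each for blocking by {N, U, X, Y}:
Path 1: R → X → T ← B ← D
  X is a chain here and X is conditioned on, so the path is blocked at X.
Path 2: R → X ← U → T ← B ← D
  U is a fork here and U is conditioned on, so the path is blocked at U.
Path 3: R → X → D
  X is a chain here and X is conditioned on, so the path is blocked at X.
Path 4: R → B → T ← X → D
  T is a collider here and neither T nor any of its descendants is conditioned on, so the collider stays closed — the path is blocked at T.
Path 5: R → B → T ← U → X → D
  T is a collider here and neither T nor any of its descendants is conditioned on, so the collider stays closed — the path is blocked at T.
Path 6: R → B ← D
  B is a collider here and neither B nor any of its descendants is conditioned on, so the collider stays closed — the path is blocked at B.
All paths are blocked; R ⊥ D | {N, U, X, Y} holds.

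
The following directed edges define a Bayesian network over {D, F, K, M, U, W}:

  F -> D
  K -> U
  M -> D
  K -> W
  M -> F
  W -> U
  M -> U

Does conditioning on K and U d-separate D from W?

There are 4 undirected paths between D and W; checking each against the conditioning set {K, U}:
Path 1: D ← F ← M → U ← K → W
  K is a fork here and K is conditioned on, so the path is blocked at K.
Path 2: D ← F ← M → U ← W
  F is a chain and F is not conditioned on; M is a fork and M is not conditioned on; U is a collider and U is conditioned on, which opens it — no node blocks this path, so it is active.
Path 3: D ← M → U ← K → W
  K is a fork here and K is conditioned on, so the path is blocked at K.
Path 4: D ← M → U ← W
  M is a fork and M is not conditioned on; U is a collider and U is conditioned on, which opens it — no node blocks this path, so it is active.
At least one path is unblocked, so d-separation fails.

No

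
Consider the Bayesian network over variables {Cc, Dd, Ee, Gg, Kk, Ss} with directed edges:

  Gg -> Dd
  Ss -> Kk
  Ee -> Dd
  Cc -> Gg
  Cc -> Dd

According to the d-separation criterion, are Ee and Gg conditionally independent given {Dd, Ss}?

No — Ee and Gg are not d-separated given {Dd, Ss}.

We examine all 2 paths between Ee and Gg:
Path 1: Ee → Dd ← Gg
  Dd is a collider and Dd is conditioned on, which opens it — no node blocks this path, so it is active.
Path 2: Ee → Dd ← Cc → Gg
  Dd is a collider and Dd is conditioned on, which opens it; Cc is a fork and Cc is not conditioned on — no node blocks this path, so it is active.
Because an active path exists, Ee and Gg are not d-separated.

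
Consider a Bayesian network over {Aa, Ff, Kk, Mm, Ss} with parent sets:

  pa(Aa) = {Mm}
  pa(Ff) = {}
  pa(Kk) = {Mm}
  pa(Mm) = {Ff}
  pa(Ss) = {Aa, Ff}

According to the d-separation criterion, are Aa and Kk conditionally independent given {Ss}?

Enumerating the 2 paths from Aa to Kk and testing each for blocking by {Ss}:
Path 1: Aa → Ss ← Ff → Mm → Kk
  Ss is a collider and Ss is conditioned on, which opens it; Ff is a fork and Ff is not conditioned on; Mm is a chain and Mm is not conditioned on — no node blocks this path, so it is active.
Path 2: Aa ← Mm → Kk
  Mm is a fork and Mm is not conditioned on — no node blocks this path, so it is active.
Because an active path exists, Aa and Kk are not d-separated.

No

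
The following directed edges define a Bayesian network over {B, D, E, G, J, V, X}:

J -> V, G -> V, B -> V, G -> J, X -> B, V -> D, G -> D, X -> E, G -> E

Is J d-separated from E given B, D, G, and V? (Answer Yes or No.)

Yes

Enumerating the 6 paths from J to E and testing each for blocking by {B, D, G, V}:
Path 1: J ← G → E
  G is a fork here and G is conditioned on, so the path is blocked at G.
Path 2: J ← G → D ← V ← B ← X → E
  G is a fork here and G is conditioned on, so the path is blocked at G.
Path 3: J ← G → V ← B ← X → E
  G is a fork here and G is conditioned on, so the path is blocked at G.
Path 4: J → V ← B ← X → E
  B is a chain here and B is conditioned on, so the path is blocked at B.
Path 5: J → V ← G → E
  G is a fork here and G is conditioned on, so the path is blocked at G.
Path 6: J → V → D ← G → E
  V is a chain here and V is conditioned on, so the path is blocked at V.
Every path is blocked, so J and E are d-separated given {B, D, G, V}.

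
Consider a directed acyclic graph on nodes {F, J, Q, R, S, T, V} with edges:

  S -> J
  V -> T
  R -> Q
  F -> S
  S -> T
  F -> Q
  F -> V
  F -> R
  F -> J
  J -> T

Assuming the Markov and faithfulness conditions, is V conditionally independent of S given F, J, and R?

Yes — V and S are d-separated given {F, J, R}.

Enumerating the 6 paths from V to S and testing each for blocking by {F, J, R}:
  1. V ← F → S — F:fork[blocks] ⇒ blocked
  2. V ← F → J ← S — F:fork[blocks]; J:collider[open] ⇒ blocked
  3. V ← F → J → T ← S — F:fork[blocks]; J:chain[blocks]; T:collider[blocks] ⇒ blocked
  4. V → T ← S — T:collider[blocks] ⇒ blocked
  5. V → T ← J ← S — T:collider[blocks]; J:chain[blocks] ⇒ blocked
  6. V → T ← J ← F → S — T:collider[blocks]; J:chain[blocks]; F:fork[blocks] ⇒ blocked
Every path is blocked, so V and S are d-separated given {F, J, R}.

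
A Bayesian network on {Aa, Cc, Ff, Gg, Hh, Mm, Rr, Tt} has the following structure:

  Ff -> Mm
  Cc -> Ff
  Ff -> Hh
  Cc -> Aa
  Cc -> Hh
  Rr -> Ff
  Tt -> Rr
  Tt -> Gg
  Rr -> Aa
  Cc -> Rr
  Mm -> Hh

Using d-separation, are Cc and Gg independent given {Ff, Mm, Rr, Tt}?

Enumerating the 5 paths from Cc to Gg and testing each for blocking by {Ff, Mm, Rr, Tt}:
  1. Cc → Ff ← Rr ← Tt → Gg — Ff:collider[open]; Rr:chain[blocks]; Tt:fork[blocks] ⇒ blocked
  2. Cc → Aa ← Rr ← Tt → Gg — Aa:collider[blocks]; Rr:chain[blocks]; Tt:fork[blocks] ⇒ blocked
  3. Cc → Rr ← Tt → Gg — Rr:collider[open]; Tt:fork[blocks] ⇒ blocked
  4. Cc → Hh ← Ff ← Rr ← Tt → Gg — Hh:collider[blocks]; Ff:chain[blocks]; Rr:chain[blocks]; Tt:fork[blocks] ⇒ blocked
  5. Cc → Hh ← Mm ← Ff ← Rr ← Tt → Gg — Hh:collider[blocks]; Mm:chain[blocks]; Ff:chain[blocks]; Rr:chain[blocks]; Tt:fork[blocks] ⇒ blocked
All paths are blocked; Cc ⊥ Gg | {Ff, Mm, Rr, Tt} holds.

Yes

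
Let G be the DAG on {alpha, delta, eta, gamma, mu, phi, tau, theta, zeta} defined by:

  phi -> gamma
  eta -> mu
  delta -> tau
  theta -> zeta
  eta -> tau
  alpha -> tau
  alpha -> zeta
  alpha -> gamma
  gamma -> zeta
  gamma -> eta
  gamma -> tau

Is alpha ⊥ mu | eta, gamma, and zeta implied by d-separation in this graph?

Yes — alpha and mu are d-separated given {eta, gamma, zeta}.

6 paths connect alpha and mu; each must be blocked for d-separation to hold:
Path 1: alpha → tau ← gamma → eta → mu
  tau is a collider here and neither tau nor any of its descendants is conditioned on, so the collider stays closed — the path is blocked at tau.
Path 2: alpha → tau ← eta → mu
  tau is a collider here and neither tau nor any of its descendants is conditioned on, so the collider stays closed — the path is blocked at tau.
Path 3: alpha → gamma → tau ← eta → mu
  gamma is a chain here and gamma is conditioned on, so the path is blocked at gamma.
Path 4: alpha → gamma → eta → mu
  gamma is a chain here and gamma is conditioned on, so the path is blocked at gamma.
Path 5: alpha → zeta ← gamma → tau ← eta → mu
  gamma is a fork here and gamma is conditioned on, so the path is blocked at gamma.
Path 6: alpha → zeta ← gamma → eta → mu
  gamma is a fork here and gamma is conditioned on, so the path is blocked at gamma.
Every path is blocked, so alpha and mu are d-separated given {eta, gamma, zeta}.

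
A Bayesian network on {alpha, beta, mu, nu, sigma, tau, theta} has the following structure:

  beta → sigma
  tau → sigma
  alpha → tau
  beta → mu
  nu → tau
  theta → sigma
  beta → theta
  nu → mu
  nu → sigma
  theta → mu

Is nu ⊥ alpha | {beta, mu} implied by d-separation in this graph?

There are 6 undirected paths between nu and alpha; checking each against the conditioning set {beta, mu}:
  1. nu → tau ← alpha — tau:collider[blocks] ⇒ blocked
  2. nu → mu ← theta ← beta → sigma ← tau ← alpha — mu:collider[open]; theta:chain[open]; beta:fork[blocks]; sigma:collider[blocks]; tau:chain[open] ⇒ blocked
  3. nu → mu ← theta → sigma ← tau ← alpha — mu:collider[open]; theta:fork[open]; sigma:collider[blocks]; tau:chain[open] ⇒ blocked
  4. nu → mu ← beta → theta → sigma ← tau ← alpha — mu:collider[open]; beta:fork[blocks]; theta:chain[open]; sigma:collider[blocks]; tau:chain[open] ⇒ blocked
  5. nu → mu ← beta → sigma ← tau ← alpha — mu:collider[open]; beta:fork[blocks]; sigma:collider[blocks]; tau:chain[open] ⇒ blocked
  6. nu → sigma ← tau ← alpha — sigma:collider[blocks]; tau:chain[open] ⇒ blocked
Since every path is blocked, d-separation holds.

Yes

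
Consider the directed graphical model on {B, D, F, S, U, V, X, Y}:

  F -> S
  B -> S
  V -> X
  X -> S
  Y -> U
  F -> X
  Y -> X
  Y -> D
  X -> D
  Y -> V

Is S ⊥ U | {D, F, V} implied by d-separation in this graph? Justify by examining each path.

No — S and U are not d-separated given {D, F, V}.

Enumerating the 6 paths from S to U and testing each for blocking by {D, F, V}:
Path 1: S ← F → X ← Y → U
  F is a fork here and F is conditioned on, so the path is blocked at F.
Path 2: S ← F → X ← V ← Y → U
  F is a fork here and F is conditioned on, so the path is blocked at F.
Path 3: S ← F → X → D ← Y → U
  F is a fork here and F is conditioned on, so the path is blocked at F.
Path 4: S ← X ← Y → U
  X is a chain and X is not conditioned on; Y is a fork and Y is not conditioned on — no node blocks this path, so it is active.
Path 5: S ← X ← V ← Y → U
  V is a chain here and V is conditioned on, so the path is blocked at V.
Path 6: S ← X → D ← Y → U
  X is a fork and X is not conditioned on; D is a collider and D is conditioned on, which opens it; Y is a fork and Y is not conditioned on — no node blocks this path, so it is active.
Since the path S ← X ← Y → U is active, S and U are not d-separated given {D, F, V}.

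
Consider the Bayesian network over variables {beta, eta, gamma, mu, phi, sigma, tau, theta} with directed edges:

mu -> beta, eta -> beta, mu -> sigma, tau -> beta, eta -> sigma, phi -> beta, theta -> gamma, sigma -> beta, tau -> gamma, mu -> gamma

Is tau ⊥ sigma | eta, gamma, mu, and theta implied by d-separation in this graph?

Yes

Enumerating the 6 paths from tau to sigma and testing each for blocking by {eta, gamma, mu, theta}:
Path 1: tau → beta ← sigma
  beta is a collider here and neither beta nor any of its descendants is conditioned on, so the collider stays closed — the path is blocked at beta.
Path 2: tau → beta ← mu → sigma
  beta is a collider here and neither beta nor any of its descendants is conditioned on, so the collider stays closed — the path is blocked at beta.
Path 3: tau → beta ← eta → sigma
  beta is a collider here and neither beta nor any of its descendants is conditioned on, so the collider stays closed — the path is blocked at beta.
Path 4: tau → gamma ← mu → beta ← sigma
  mu is a fork here and mu is conditioned on, so the path is blocked at mu.
Path 5: tau → gamma ← mu → beta ← eta → sigma
  mu is a fork here and mu is conditioned on, so the path is blocked at mu.
Path 6: tau → gamma ← mu → sigma
  mu is a fork here and mu is conditioned on, so the path is blocked at mu.
Every path is blocked, so tau and sigma are d-separated given {eta, gamma, mu, theta}.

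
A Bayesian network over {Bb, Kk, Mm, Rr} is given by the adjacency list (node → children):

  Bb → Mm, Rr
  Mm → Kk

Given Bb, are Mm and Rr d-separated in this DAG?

Yes

The only undirected path from Mm to Rr is:
Path 1: Mm ← Bb → Rr
  Bb is a fork here and Bb is conditioned on, so the path is blocked at Bb.
All paths are blocked; Mm ⊥ Rr | {Bb} holds.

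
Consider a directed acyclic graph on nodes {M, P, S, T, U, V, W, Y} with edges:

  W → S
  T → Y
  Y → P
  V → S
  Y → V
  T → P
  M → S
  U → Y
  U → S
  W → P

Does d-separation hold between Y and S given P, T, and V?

No — Y and S are not d-separated given {P, T, V}.

4 paths connect Y and S; each must be blocked for d-separation to hold:
  1. Y → V → S — V:chain[blocks] ⇒ blocked
  2. Y ← U → S — U:fork[open] ⇒ active
  3. Y ← T → P ← W → S — T:fork[blocks]; P:collider[open]; W:fork[open] ⇒ blocked
  4. Y → P ← W → S — P:collider[open]; W:fork[open] ⇒ active
Because an active path exists, Y and S are not d-separated.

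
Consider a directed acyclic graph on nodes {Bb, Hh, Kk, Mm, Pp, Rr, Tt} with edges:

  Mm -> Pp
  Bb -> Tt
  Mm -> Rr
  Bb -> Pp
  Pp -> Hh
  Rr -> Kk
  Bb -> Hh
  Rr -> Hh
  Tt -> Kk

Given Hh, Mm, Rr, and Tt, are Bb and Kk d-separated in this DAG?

There are 5 undirected paths between Bb and Kk; checking each against the conditioning set {Hh, Mm, Rr, Tt}:
Path 1: Bb → Pp → Hh ← Rr → Kk
  Rr is a fork here and Rr is conditioned on, so the path is blocked at Rr.
Path 2: Bb → Pp ← Mm → Rr → Kk
  Mm is a fork here and Mm is conditioned on, so the path is blocked at Mm.
Path 3: Bb → Hh ← Pp ← Mm → Rr → Kk
  Mm is a fork here and Mm is conditioned on, so the path is blocked at Mm.
Path 4: Bb → Hh ← Rr → Kk
  Rr is a fork here and Rr is conditioned on, so the path is blocked at Rr.
Path 5: Bb → Tt → Kk
  Tt is a chain here and Tt is conditioned on, so the path is blocked at Tt.
Every path is blocked, so Bb and Kk are d-separated given {Hh, Mm, Rr, Tt}.

Yes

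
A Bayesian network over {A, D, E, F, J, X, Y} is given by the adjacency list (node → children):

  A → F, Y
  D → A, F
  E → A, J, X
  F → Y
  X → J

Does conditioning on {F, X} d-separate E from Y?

3 paths connect E and Y; each must be blocked for d-separation to hold:
  1. E → A ← D → F → Y — A:collider[open]; D:fork[open]; F:chain[blocks] ⇒ blocked
  2. E → A → F → Y — A:chain[open]; F:chain[blocks] ⇒ blocked
  3. E → A → Y — A:chain[open] ⇒ active
Since the path E → A → Y is active, E and Y are not d-separated given {F, X}.

No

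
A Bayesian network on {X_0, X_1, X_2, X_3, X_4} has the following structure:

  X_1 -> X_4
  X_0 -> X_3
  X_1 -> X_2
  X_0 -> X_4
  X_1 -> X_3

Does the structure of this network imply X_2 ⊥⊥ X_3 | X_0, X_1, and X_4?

Enumerating the 2 paths from X_2 to X_3 and testing each for blocking by {X_0, X_1, X_4}:
  1. X_2 ← X_1 → X_3 — X_1:fork[blocks] ⇒ blocked
  2. X_2 ← X_1 → X_4 ← X_0 → X_3 — X_1:fork[blocks]; X_4:collider[open]; X_0:fork[blocks] ⇒ blocked
All paths are blocked; X_2 ⊥ X_3 | {X_0, X_1, X_4} holds.

Yes — X_2 and X_3 are d-separated given {X_0, X_1, X_4}.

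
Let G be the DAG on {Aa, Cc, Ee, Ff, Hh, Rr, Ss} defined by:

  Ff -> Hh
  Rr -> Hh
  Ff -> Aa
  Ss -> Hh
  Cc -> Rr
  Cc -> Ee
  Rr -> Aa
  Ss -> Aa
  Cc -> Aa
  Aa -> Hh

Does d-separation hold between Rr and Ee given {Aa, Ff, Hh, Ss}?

There are 5 undirected paths between Rr and Ee; checking each against the conditioning set {Aa, Ff, Hh, Ss}:
Path 1: Rr → Hh ← Ss → Aa ← Cc → Ee
  Ss is a fork here and Ss is conditioned on, so the path is blocked at Ss.
Path 2: Rr → Hh ← Aa ← Cc → Ee
  Aa is a chain here and Aa is conditioned on, so the path is blocked at Aa.
Path 3: Rr → Hh ← Ff → Aa ← Cc → Ee
  Ff is a fork here and Ff is conditioned on, so the path is blocked at Ff.
Path 4: Rr ← Cc → Ee
  Cc is a fork and Cc is not conditioned on — no node blocks this path, so it is active.
Path 5: Rr → Aa ← Cc → Ee
  Aa is a collider and Aa is conditioned on, which opens it; Cc is a fork and Cc is not conditioned on — no node blocks this path, so it is active.
Because an active path exists, Rr and Ee are not d-separated.

No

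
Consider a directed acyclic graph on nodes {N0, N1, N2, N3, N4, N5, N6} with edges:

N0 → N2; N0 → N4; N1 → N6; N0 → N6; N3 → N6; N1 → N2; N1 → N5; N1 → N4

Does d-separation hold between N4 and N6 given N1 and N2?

No — N4 and N6 are not d-separated given {N1, N2}.

4 paths connect N4 and N6; each must be blocked for d-separation to hold:
Path 1: N4 ← N0 → N2 ← N1 → N6
  N1 is a fork here and N1 is conditioned on, so the path is blocked at N1.
Path 2: N4 ← N0 → N6
  N0 is a fork and N0 is not conditioned on — no node blocks this path, so it is active.
Path 3: N4 ← N1 → N2 ← N0 → N6
  N1 is a fork here and N1 is conditioned on, so the path is blocked at N1.
Path 4: N4 ← N1 → N6
  N1 is a fork here and N1 is conditioned on, so the path is blocked at N1.
Since the path N4 ← N0 → N6 is active, N4 and N6 are not d-separated given {N1, N2}.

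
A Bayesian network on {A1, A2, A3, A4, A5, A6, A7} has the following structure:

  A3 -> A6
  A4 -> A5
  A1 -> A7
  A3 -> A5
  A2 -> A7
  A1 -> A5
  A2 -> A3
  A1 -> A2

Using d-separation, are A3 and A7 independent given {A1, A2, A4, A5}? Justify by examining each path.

Yes

4 paths connect A3 and A7; each must be blocked for d-separation to hold:
Path 1: A3 → A5 ← A1 → A7
  A1 is a fork here and A1 is conditioned on, so the path is blocked at A1.
Path 2: A3 → A5 ← A1 → A2 → A7
  A1 is a fork here and A1 is conditioned on, so the path is blocked at A1.
Path 3: A3 ← A2 ← A1 → A7
  A2 is a chain here and A2 is conditioned on, so the path is blocked at A2.
Path 4: A3 ← A2 → A7
  A2 is a fork here and A2 is conditioned on, so the path is blocked at A2.
All paths are blocked; A3 ⊥ A7 | {A1, A2, A4, A5} holds.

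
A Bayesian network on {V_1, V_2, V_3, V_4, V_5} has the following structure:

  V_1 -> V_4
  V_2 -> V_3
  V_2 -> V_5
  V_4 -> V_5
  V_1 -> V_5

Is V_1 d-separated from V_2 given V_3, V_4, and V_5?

No

Enumerating the 2 paths from V_1 to V_2 and testing each for blocking by {V_3, V_4, V_5}:
  1. V_1 → V_4 → V_5 ← V_2 — V_4:chain[blocks]; V_5:collider[open] ⇒ blocked
  2. V_1 → V_5 ← V_2 — V_5:collider[open] ⇒ active
Since the path V_1 → V_5 ← V_2 is active, V_1 and V_2 are not d-separated given {V_3, V_4, V_5}.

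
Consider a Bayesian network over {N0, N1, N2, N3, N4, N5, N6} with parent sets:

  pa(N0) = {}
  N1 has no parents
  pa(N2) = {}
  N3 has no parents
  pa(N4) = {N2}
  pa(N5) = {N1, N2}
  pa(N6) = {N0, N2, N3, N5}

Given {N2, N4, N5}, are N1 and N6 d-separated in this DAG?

2 paths connect N1 and N6; each must be blocked for d-separation to hold:
  1. N1 → N5 → N6 — N5:chain[blocks] ⇒ blocked
  2. N1 → N5 ← N2 → N6 — N5:collider[open]; N2:fork[blocks] ⇒ blocked
Since every path is blocked, d-separation holds.

Yes — N1 and N6 are d-separated given {N2, N4, N5}.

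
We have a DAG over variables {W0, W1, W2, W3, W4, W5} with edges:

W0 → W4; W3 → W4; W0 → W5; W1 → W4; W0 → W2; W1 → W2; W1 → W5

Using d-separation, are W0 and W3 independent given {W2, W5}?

Yes

There are 3 undirected paths between W0 and W3; checking each against the conditioning set {W2, W5}:
  1. W0 → W4 ← W3 — W4:collider[blocks] ⇒ blocked
  2. W0 → W5 ← W1 → W4 ← W3 — W5:collider[open]; W1:fork[open]; W4:collider[blocks] ⇒ blocked
  3. W0 → W2 ← W1 → W4 ← W3 — W2:collider[open]; W1:fork[open]; W4:collider[blocks] ⇒ blocked
Since every path is blocked, d-separation holds.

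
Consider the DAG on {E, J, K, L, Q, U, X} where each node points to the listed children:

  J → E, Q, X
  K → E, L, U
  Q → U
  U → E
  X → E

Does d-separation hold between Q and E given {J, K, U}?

Yes

Enumerating the 4 paths from Q to E and testing each for blocking by {J, K, U}:
  1. Q → U ← K → E — U:collider[open]; K:fork[blocks] ⇒ blocked
  2. Q → U → E — U:chain[blocks] ⇒ blocked
  3. Q ← J → X → E — J:fork[blocks]; X:chain[open] ⇒ blocked
  4. Q ← J → E — J:fork[blocks] ⇒ blocked
All paths are blocked; Q ⊥ E | {J, K, U} holds.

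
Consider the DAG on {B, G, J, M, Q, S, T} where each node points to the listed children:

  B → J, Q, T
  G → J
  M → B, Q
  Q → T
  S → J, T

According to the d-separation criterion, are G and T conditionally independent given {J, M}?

No

4 paths connect G and T; each must be blocked for d-separation to hold:
  1. G → J ← B → Q → T — J:collider[open]; B:fork[open]; Q:chain[open] ⇒ active
  2. G → J ← B → T — J:collider[open]; B:fork[open] ⇒ active
  3. G → J ← B ← M → Q → T — J:collider[open]; B:chain[open]; M:fork[blocks]; Q:chain[open] ⇒ blocked
  4. G → J ← S → T — J:collider[open]; S:fork[open] ⇒ active
At least one path is unblocked, so d-separation fails.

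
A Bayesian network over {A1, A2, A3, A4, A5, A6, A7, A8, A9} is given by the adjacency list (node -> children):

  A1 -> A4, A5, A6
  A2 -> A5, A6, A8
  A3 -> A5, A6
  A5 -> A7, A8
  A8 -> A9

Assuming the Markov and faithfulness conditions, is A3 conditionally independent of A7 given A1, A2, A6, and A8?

There are 4 undirected paths between A3 and A7; checking each against the conditioning set {A1, A2, A6, A8}:
Path 1: A3 → A5 → A7
  A5 is a chain and A5 is not conditioned on — no node blocks this path, so it is active.
Path 2: A3 → A6 ← A1 → A5 → A7
  A1 is a fork here and A1 is conditioned on, so the path is blocked at A1.
Path 3: A3 → A6 ← A2 → A5 → A7
  A2 is a fork here and A2 is conditioned on, so the path is blocked at A2.
Path 4: A3 → A6 ← A2 → A8 ← A5 → A7
  A2 is a fork here and A2 is conditioned on, so the path is blocked at A2.
At least one path is unblocked, so d-separation fails.

No — A3 and A7 are not d-separated given {A1, A2, A6, A8}.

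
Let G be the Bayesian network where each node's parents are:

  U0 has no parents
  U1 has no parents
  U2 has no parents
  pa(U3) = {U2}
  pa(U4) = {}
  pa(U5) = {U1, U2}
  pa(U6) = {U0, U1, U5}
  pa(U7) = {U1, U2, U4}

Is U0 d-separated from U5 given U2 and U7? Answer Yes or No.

Yes

Enumerating the 3 paths from U0 to U5 and testing each for blocking by {U2, U7}:
  1. U0 → U6 ← U5 — U6:collider[blocks] ⇒ blocked
  2. U0 → U6 ← U1 → U7 ← U2 → U5 — U6:collider[blocks]; U1:fork[open]; U7:collider[open]; U2:fork[blocks] ⇒ blocked
  3. U0 → U6 ← U1 → U5 — U6:collider[blocks]; U1:fork[open] ⇒ blocked
Every path is blocked, so U0 and U5 are d-separated given {U2, U7}.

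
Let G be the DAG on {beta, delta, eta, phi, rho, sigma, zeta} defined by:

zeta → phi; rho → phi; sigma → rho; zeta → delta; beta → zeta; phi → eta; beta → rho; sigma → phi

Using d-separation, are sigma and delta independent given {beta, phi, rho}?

Enumerating the 4 paths from sigma to delta and testing each for blocking by {beta, phi, rho}:
Path 1: sigma → rho ← beta → zeta → delta
  beta is a fork here and beta is conditioned on, so the path is blocked at beta.
Path 2: sigma → rho → phi ← zeta → delta
  rho is a chain here and rho is conditioned on, so the path is blocked at rho.
Path 3: sigma → phi ← zeta → delta
  phi is a collider and phi is conditioned on, which opens it; zeta is a fork and zeta is not conditioned on — no node blocks this path, so it is active.
Path 4: sigma → phi ← rho ← beta → zeta → delta
  rho is a chain here and rho is conditioned on, so the path is blocked at rho.
Since the path sigma → phi ← zeta → delta is active, sigma and delta are not d-separated given {beta, phi, rho}.

No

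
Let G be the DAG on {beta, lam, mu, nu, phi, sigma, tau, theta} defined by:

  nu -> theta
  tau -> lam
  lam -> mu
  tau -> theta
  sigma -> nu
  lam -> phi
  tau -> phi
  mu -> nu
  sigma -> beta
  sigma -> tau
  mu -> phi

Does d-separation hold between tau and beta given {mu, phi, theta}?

6 paths connect tau and beta; each must be blocked for d-separation to hold:
Path 1: tau → theta ← nu ← sigma → beta
  theta is a collider and theta is conditioned on, which opens it; nu is a chain and nu is not conditioned on; sigma is a fork and sigma is not conditioned on — no node blocks this path, so it is active.
Path 2: tau ← sigma → beta
  sigma is a fork and sigma is not conditioned on — no node blocks this path, so it is active.
Path 3: tau → phi ← mu → nu ← sigma → beta
  mu is a fork here and mu is conditioned on, so the path is blocked at mu.
Path 4: tau → phi ← lam → mu → nu ← sigma → beta
  mu is a chain here and mu is conditioned on, so the path is blocked at mu.
Path 5: tau → lam → mu → nu ← sigma → beta
  mu is a chain here and mu is conditioned on, so the path is blocked at mu.
Path 6: tau → lam → phi ← mu → nu ← sigma → beta
  mu is a fork here and mu is conditioned on, so the path is blocked at mu.
At least one path is unblocked, so d-separation fails.

No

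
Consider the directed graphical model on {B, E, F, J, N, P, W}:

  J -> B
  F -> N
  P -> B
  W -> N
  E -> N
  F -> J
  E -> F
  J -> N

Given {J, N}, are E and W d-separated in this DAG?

There are 3 undirected paths between E and W; checking each against the conditioning set {J, N}:
Path 1: E → F → N ← W
  F is a chain and F is not conditioned on; N is a collider and N is conditioned on, which opens it — no node blocks this path, so it is active.
Path 2: E → F → J → N ← W
  J is a chain here and J is conditioned on, so the path is blocked at J.
Path 3: E → N ← W
  N is a collider and N is conditioned on, which opens it — no node blocks this path, so it is active.
Because an active path exists, E and W are not d-separated.

No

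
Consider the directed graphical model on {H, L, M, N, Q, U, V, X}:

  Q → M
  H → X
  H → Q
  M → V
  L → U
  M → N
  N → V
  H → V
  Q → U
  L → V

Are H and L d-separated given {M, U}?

No — H and L are not d-separated given {M, U}.

There are 6 undirected paths between H and L; checking each against the conditioning set {M, U}:
Path 1: H → Q → U ← L
  Q is a chain and Q is not conditioned on; U is a collider and U is conditioned on, which opens it — no node blocks this path, so it is active.
Path 2: H → Q → M → N → V ← L
  M is a chain here and M is conditioned on, so the path is blocked at M.
Path 3: H → Q → M → V ← L
  M is a chain here and M is conditioned on, so the path is blocked at M.
Path 4: H → V ← N ← M ← Q → U ← L
  V is a collider here and neither V nor any of its descendants is conditioned on, so the collider stays closed — the path is blocked at V.
Path 5: H → V ← M ← Q → U ← L
  V is a collider here and neither V nor any of its descendants is conditioned on, so the collider stays closed — the path is blocked at V.
Path 6: H → V ← L
  V is a collider here and neither V nor any of its descendants is conditioned on, so the collider stays closed — the path is blocked at V.
Since the path H → Q → U ← L is active, H and L are not d-separated given {M, U}.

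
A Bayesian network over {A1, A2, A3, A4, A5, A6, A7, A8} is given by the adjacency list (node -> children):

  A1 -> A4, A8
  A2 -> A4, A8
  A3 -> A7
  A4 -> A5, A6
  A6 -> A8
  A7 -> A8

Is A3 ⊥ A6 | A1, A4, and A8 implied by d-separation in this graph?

No

We examine all 3 paths between A3 and A6:
Path 1: A3 → A7 → A8 ← A6
  A7 is a chain and A7 is not conditioned on; A8 is a collider and A8 is conditioned on, which opens it — no node blocks this path, so it is active.
Path 2: A3 → A7 → A8 ← A2 → A4 → A6
  A4 is a chain here and A4 is conditioned on, so the path is blocked at A4.
Path 3: A3 → A7 → A8 ← A1 → A4 → A6
  A1 is a fork here and A1 is conditioned on, so the path is blocked at A1.
Since the path A3 → A7 → A8 ← A6 is active, A3 and A6 are not d-separated given {A1, A4, A8}.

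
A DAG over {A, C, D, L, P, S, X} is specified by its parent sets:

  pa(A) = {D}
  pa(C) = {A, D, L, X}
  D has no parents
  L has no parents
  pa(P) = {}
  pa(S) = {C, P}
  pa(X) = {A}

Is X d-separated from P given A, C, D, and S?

Yes — X and P are d-separated given {A, C, D, S}.

We examine all 3 paths between X and P:
Path 1: X → C → S ← P
  C is a chain here and C is conditioned on, so the path is blocked at C.
Path 2: X ← A → C → S ← P
  A is a fork here and A is conditioned on, so the path is blocked at A.
Path 3: X ← A ← D → C → S ← P
  A is a chain here and A is conditioned on, so the path is blocked at A.
Since every path is blocked, d-separation holds.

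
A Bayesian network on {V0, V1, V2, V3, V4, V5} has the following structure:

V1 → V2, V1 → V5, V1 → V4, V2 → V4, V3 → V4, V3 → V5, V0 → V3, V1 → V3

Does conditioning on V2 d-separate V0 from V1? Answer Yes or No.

Enumerating the 4 paths from V0 to V1 and testing each for blocking by {V2}:
Path 1: V0 → V3 ← V1
  V3 is a collider here and neither V3 nor any of its descendants is conditioned on, so the collider stays closed — the path is blocked at V3.
Path 2: V0 → V3 → V4 ← V1
  V4 is a collider here and neither V4 nor any of its descendants is conditioned on, so the collider stays closed — the path is blocked at V4.
Path 3: V0 → V3 → V4 ← V2 ← V1
  V4 is a collider here and neither V4 nor any of its descendants is conditioned on, so the collider stays closed — the path is blocked at V4.
Path 4: V0 → V3 → V5 ← V1
  V5 is a collider here and neither V5 nor any of its descendants is conditioned on, so the collider stays closed — the path is blocked at V5.
Every path is blocked, so V0 and V1 are d-separated given {V2}.

Yes — V0 and V1 are d-separated given {V2}.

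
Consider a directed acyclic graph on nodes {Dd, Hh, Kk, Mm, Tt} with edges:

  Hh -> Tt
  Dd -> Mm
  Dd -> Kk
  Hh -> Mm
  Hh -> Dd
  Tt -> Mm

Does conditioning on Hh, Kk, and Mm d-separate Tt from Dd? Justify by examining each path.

There are 4 undirected paths between Tt and Dd; checking each against the conditioning set {Hh, Kk, Mm}:
Path 1: Tt ← Hh → Dd
  Hh is a fork here and Hh is conditioned on, so the path is blocked at Hh.
Path 2: Tt ← Hh → Mm ← Dd
  Hh is a fork here and Hh is conditioned on, so the path is blocked at Hh.
Path 3: Tt → Mm ← Hh → Dd
  Hh is a fork here and Hh is conditioned on, so the path is blocked at Hh.
Path 4: Tt → Mm ← Dd
  Mm is a collider and Mm is conditioned on, which opens it — no node blocks this path, so it is active.
At least one path is unblocked, so d-separation fails.

No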